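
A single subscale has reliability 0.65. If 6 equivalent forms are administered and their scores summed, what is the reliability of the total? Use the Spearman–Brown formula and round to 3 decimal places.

ρ_k = kρ / (1 + (k−1)ρ) = 6·0.65 / (1 + 5·0.65) = 3.900 / 4.250 = 0.918.

0.918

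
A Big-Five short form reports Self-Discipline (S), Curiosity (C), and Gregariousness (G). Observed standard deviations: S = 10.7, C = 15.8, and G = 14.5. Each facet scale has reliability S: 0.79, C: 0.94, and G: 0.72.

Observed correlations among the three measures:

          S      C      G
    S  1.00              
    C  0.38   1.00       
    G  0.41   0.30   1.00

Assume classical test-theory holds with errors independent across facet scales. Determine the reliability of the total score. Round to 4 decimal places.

Var(S+C+G) = 10.7² + 15.8² + 14.5² + 2·[10.7·15.8·0.38 + 10.7·14.5·0.41 + 15.8·14.5·0.30] = 574.38 + 393.169 = 967.549.
Because errors are independent across components, Cov(Tᵢ,Tⱼ) = Cov(Xᵢ,Xⱼ); the off-diagonal part of the true-score variance is the same as above.
True-score variance = [10.7²·0.79 + 15.8²·0.94 + 14.5²·0.72] + 393.169 = 476.489 + 393.169 = 869.657.
Reliability = 869.657 / 967.549 = 0.8988.

0.8988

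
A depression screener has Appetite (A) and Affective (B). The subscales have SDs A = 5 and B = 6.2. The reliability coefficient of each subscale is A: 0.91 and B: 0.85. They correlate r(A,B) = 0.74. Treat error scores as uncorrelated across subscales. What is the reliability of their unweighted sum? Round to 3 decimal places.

Var(A+B) = 5² + 6.2² + 2·[5·6.2·0.74] = 63.44 + 45.88 = 109.32.
Because errors are independent across components, Cov(Tᵢ,Tⱼ) = Cov(Xᵢ,Xⱼ); the off-diagonal part of the true-score variance is the same as above.
True-score variance = [5²·0.91 + 6.2²·0.85] + 45.88 = 55.424 + 45.88 = 101.304.
Reliability = 101.304 / 109.32 = 0.927.

0.927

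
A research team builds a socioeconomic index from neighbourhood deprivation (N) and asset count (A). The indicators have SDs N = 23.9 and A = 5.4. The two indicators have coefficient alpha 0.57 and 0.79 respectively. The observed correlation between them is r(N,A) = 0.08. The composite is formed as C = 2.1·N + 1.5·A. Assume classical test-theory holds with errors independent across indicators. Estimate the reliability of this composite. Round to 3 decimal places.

0.586

Var(C) = 2.1²·23.9² + 1.5²·5.4² + 2·[3.15·23.9·5.4·0.08] = 2584.65 + 65.0462 = 2649.69.
Because errors are independent across components, Cov(Tᵢ,Tⱼ) = Cov(Xᵢ,Xⱼ); the off-diagonal part of the true-score variance is the same as above.
True-score variance = [2.1²·23.9²·0.57 + 1.5²·5.4²·0.79] + 65.0462 = 1487.68 + 65.0462 = 1552.73.
Reliability = 1552.73 / 2649.69 = 0.586.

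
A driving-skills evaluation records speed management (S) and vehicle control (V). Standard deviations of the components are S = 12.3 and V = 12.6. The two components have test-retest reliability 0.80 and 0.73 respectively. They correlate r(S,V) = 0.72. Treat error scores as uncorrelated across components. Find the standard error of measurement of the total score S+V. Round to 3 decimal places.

8.551

Var(total) = 310.05 + 223.171 = 533.221.
True-score variance = 236.927 + 223.171 = 460.098, so reliability = 0.8629.
Error variance = 533.221 − 460.098 = 73.1232; SEM = √73.1232 = 8.551.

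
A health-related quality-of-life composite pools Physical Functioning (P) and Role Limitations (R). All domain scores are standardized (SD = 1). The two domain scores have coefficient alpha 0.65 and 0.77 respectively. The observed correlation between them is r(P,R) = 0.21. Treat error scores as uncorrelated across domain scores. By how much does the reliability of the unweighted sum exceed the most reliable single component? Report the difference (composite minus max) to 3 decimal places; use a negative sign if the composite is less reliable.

-0.010

Var(sum) = 2 + 0.42 = 2.42; true-score variance = 1.42 + 0.42 = 1.84; composite reliability = 0.7603.
Max component reliability = 0.7700.
Difference = 0.7603 − 0.7700 = -0.010.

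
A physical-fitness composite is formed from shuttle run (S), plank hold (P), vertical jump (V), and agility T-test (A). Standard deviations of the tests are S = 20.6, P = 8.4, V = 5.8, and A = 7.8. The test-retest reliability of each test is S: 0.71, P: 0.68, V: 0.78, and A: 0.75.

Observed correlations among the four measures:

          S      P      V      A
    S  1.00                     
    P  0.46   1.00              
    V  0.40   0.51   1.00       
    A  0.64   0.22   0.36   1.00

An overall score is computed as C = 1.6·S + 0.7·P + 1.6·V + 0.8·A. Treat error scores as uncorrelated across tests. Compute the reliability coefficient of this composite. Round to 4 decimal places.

0.8266

Var(C) = 1.6²·20.6² + 0.7²·8.4² + 1.6²·5.8² + 0.8²·7.8² + 2·[1.12·20.6·8.4·0.46 + 2.56·20.6·5.8·0.40 + 1.28·20.6·7.8·0.64 + 1.12·8.4·5.8·0.51 + 0.56·8.4·7.8·0.22 + 1.28·5.8·7.8·0.36] = 1245.99 + 799.749 = 2045.74.
With uncorrelated errors the cross-covariances are all true-score covariance, so they carry over unchanged; only the diagonal terms shrink to ρᵢσᵢ².
True-score variance = [1.6²·20.6²·0.71 + 0.7²·8.4²·0.68 + 1.6²·5.8²·0.78 + 0.8²·7.8²·0.75] + 799.749 = 891.203 + 799.749 = 1690.95.
Reliability = 1690.95 / 2045.74 = 0.8266.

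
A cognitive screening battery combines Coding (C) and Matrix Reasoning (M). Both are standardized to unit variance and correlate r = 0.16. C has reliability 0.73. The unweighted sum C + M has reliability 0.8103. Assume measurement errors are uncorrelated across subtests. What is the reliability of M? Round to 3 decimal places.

0.830

Var(C+M) = 2 + 2·0.16 = 2.320.
True-score variance = ρ_C + ρ_M + 2·0.16, so 0.8103 = (0.73 + ρ_M + 0.32) / 2.320.
ρ_M = 0.8103·2.320 − 0.73 − 0.32 = 0.830.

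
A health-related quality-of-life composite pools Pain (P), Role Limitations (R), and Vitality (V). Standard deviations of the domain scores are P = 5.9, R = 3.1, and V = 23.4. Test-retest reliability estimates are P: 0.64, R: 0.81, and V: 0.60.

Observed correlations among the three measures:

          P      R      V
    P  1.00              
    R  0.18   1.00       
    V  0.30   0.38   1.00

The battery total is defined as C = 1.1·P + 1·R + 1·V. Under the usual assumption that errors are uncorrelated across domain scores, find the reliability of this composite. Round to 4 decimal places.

0.6865

Var(C) = 1.1²·5.9² + 3.1² + 23.4² + 2·[1.1·5.9·3.1·0.18 + 1.1·5.9·23.4·0.30 + 3.1·23.4·0.38] = 599.29 + 153.493 = 752.783.
Because errors are independent across components, Cov(Tᵢ,Tⱼ) = Cov(Xᵢ,Xⱼ); the off-diagonal part of the true-score variance is the same as above.
True-score variance = [1.1²·5.9²·0.64 + 3.1²·0.81 + 23.4²·0.60] + 153.493 = 363.277 + 153.493 = 516.77.
Reliability = 516.77 / 752.783 = 0.6865.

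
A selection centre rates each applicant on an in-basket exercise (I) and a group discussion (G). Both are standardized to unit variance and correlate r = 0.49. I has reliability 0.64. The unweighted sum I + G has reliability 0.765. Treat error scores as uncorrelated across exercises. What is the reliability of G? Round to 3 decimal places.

Var(I+G) = 2 + 2·0.49 = 2.980.
True-score variance = ρ_I + ρ_G + 2·0.49, so 0.765 = (0.64 + ρ_G + 0.98) / 2.980.
ρ_G = 0.765·2.980 − 0.64 − 0.98 = 0.660.

0.660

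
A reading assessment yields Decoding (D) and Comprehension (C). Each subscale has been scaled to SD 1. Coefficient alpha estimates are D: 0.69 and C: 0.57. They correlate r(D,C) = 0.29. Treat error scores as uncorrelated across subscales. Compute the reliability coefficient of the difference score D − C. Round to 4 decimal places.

Var(D−C) = 1 + 1 − 2·0.29 = 2 − 0.58 = 1.42.
Because errors are independent across components, Cov(Tᵢ,Tⱼ) = Cov(Xᵢ,Xⱼ); the off-diagonal part of the true-score variance is the same as above.
True-score variance = [0.69 + 0.57] − 0.58 = 1.26 − 0.58 = 0.68.
Reliability = 0.68 / 1.42 = 0.4789.

0.4789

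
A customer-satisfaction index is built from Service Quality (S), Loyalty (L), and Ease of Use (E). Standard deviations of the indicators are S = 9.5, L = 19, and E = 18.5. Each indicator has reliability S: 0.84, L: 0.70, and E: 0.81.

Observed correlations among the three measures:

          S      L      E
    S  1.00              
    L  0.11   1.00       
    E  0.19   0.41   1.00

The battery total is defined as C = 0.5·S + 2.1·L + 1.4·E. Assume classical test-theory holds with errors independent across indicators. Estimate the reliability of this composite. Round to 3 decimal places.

0.811

Var(C) = 0.5²·9.5² + 2.1²·19² + 1.4²·18.5² + 2·[1.05·9.5·19·0.11 + 0.7·9.5·18.5·0.19 + 2.94·19·18.5·0.41] = 2285.38 + 935.841 = 3221.22.
Because errors are independent across components, Cov(Tᵢ,Tⱼ) = Cov(Xᵢ,Xⱼ); the off-diagonal part of the true-score variance is the same as above.
True-score variance = [0.5²·9.5²·0.84 + 2.1²·19²·0.70 + 1.4²·18.5²·0.81] + 935.841 = 1676.72 + 935.841 = 2612.56.
Reliability = 2612.56 / 3221.22 = 0.811.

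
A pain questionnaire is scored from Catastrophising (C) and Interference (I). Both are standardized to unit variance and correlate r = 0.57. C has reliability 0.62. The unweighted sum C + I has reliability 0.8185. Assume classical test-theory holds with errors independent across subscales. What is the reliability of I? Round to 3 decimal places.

Var(C+I) = 2 + 2·0.57 = 3.140.
True-score variance = ρ_C + ρ_I + 2·0.57, so 0.8185 = (0.62 + ρ_I + 1.14) / 3.140.
ρ_I = 0.8185·3.140 − 0.62 − 1.14 = 0.810.

0.810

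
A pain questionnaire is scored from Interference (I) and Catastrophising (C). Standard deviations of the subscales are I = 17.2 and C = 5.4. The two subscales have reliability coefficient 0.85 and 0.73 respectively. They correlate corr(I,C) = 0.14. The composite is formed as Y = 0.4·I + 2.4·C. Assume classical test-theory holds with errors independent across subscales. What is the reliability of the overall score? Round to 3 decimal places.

Var(Y) = 0.4²·17.2² + 2.4²·5.4² + 2·[0.96·17.2·5.4·0.14] = 215.296 + 24.9661 = 240.262.
Because errors are independent across components, Cov(Tᵢ,Tⱼ) = Cov(Xᵢ,Xⱼ); the off-diagonal part of the true-score variance is the same as above.
True-score variance = [0.4²·17.2²·0.85 + 2.4²·5.4²·0.73] + 24.9661 = 162.846 + 24.9661 = 187.812.
Reliability = 187.812 / 240.262 = 0.782.

0.782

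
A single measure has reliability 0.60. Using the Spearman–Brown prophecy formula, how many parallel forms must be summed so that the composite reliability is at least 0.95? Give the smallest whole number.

k ≥ ρ*(1−ρ₁)/(ρ₁(1−ρ*)) = 0.95·0.40 / (0.60·0.05) = 12.667.
Smallest integer k = 13.

13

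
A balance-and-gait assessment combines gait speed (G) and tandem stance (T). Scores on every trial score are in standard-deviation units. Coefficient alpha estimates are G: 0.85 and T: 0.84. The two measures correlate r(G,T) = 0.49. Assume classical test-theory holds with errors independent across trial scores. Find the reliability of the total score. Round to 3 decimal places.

0.896

Var(G+T) = 2 + 2·[0.49] = 2 + 0.98 = 2.98.
With uncorrelated errors the cross-covariances are all true-score covariance, so they carry over unchanged; only the diagonal terms shrink to ρᵢσᵢ².
True-score variance = [0.85 + 0.84] + 0.98 = 1.69 + 0.98 = 2.67.
Reliability = 2.67 / 2.98 = 0.896.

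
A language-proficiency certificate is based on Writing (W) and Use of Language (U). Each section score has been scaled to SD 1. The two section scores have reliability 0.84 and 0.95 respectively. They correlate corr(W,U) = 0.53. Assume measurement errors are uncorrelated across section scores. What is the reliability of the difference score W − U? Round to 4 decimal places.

0.7766

Var(W−U) = 1 + 1 − 2·0.53 = 2 − 1.06 = 0.94.
Under uncorrelated errors the observed covariances equal the true-score covariances, so only the own-variance terms attenuate.
True-score variance = [0.84 + 0.95] − 1.06 = 1.79 − 1.06 = 0.73.
Reliability = 0.73 / 0.94 = 0.7766.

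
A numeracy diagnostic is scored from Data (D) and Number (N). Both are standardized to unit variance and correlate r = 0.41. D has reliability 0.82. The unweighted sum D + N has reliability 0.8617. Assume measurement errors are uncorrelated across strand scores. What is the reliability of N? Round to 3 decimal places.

Var(D+N) = 2 + 2·0.41 = 2.820.
True-score variance = ρ_D + ρ_N + 2·0.41, so 0.8617 = (0.82 + ρ_N + 0.82) / 2.820.
ρ_N = 0.8617·2.820 − 0.82 − 0.82 = 0.790.

0.790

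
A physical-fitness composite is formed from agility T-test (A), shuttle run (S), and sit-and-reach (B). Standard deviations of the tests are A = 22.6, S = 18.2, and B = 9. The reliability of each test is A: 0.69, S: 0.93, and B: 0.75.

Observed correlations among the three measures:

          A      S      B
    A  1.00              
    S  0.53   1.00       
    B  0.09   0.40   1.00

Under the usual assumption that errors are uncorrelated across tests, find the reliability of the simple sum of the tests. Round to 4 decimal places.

0.8678

Var(A+S+B) = 22.6² + 18.2² + 9² + 2·[22.6·18.2·0.53 + 22.6·9·0.09 + 18.2·9·0.40] = 923 + 603.651 = 1526.65.
Under uncorrelated errors the observed covariances equal the true-score covariances, so only the own-variance terms attenuate.
True-score variance = [22.6²·0.69 + 18.2²·0.93 + 9²·0.75] + 603.651 = 721.228 + 603.651 = 1324.88.
Reliability = 1324.88 / 1526.65 = 0.8678.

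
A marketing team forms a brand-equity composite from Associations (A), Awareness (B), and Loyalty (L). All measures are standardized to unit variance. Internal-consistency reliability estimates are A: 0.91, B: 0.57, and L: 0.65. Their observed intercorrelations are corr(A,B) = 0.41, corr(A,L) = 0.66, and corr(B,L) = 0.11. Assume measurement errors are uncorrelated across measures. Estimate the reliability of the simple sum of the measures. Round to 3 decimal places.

0.838

Var(A+B+L) = 3 + 2·[0.41 + 0.66 + 0.11] = 3 + 2.36 = 5.36.
Under uncorrelated errors the observed covariances equal the true-score covariances, so only the own-variance terms attenuate.
True-score variance = [0.91 + 0.57 + 0.65] + 2.36 = 2.13 + 2.36 = 4.49.
Reliability = 4.49 / 5.36 = 0.838.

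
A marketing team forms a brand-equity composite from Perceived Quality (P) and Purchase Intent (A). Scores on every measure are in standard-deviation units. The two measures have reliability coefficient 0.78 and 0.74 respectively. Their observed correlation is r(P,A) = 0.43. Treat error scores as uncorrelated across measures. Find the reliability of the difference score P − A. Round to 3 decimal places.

0.579

Var(P−A) = 1 + 1 − 2·0.43 = 2 − 0.86 = 1.14.
Under uncorrelated errors the observed covariances equal the true-score covariances, so only the own-variance terms attenuate.
True-score variance = [0.78 + 0.74] − 0.86 = 1.52 − 0.86 = 0.66.
Reliability = 0.66 / 1.14 = 0.579.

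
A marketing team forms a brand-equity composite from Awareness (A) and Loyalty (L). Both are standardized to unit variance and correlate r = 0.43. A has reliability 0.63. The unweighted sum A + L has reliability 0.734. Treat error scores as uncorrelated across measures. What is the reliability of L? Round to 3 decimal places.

Var(A+L) = 2 + 2·0.43 = 2.860.
True-score variance = ρ_A + ρ_L + 2·0.43, so 0.734 = (0.63 + ρ_L + 0.86) / 2.860.
ρ_L = 0.734·2.860 − 0.63 − 0.86 = 0.609.

0.609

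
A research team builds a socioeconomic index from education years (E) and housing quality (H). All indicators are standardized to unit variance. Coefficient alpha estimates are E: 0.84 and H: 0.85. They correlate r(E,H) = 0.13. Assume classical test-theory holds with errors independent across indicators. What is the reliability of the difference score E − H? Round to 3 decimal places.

Var(E−H) = 1 + 1 − 2·0.13 = 2 − 0.26 = 1.74.
With uncorrelated errors the cross-covariances are all true-score covariance, so they carry over unchanged; only the diagonal terms shrink to ρᵢσᵢ².
True-score variance = [0.84 + 0.85] − 0.26 = 1.69 − 0.26 = 1.43.
Reliability = 1.43 / 1.74 = 0.822.

0.822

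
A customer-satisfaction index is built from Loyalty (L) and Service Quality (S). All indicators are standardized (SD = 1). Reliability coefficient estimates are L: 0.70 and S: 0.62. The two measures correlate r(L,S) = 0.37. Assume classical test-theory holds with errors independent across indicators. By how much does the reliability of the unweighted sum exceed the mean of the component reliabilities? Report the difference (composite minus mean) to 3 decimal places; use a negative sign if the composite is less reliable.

Var(sum) = 2 + 0.74 = 2.74; true-score variance = 1.32 + 0.74 = 2.06; composite reliability = 0.7518.
Mean component reliability = 0.6600.
Difference = 0.7518 − 0.6600 = 0.092.

0.092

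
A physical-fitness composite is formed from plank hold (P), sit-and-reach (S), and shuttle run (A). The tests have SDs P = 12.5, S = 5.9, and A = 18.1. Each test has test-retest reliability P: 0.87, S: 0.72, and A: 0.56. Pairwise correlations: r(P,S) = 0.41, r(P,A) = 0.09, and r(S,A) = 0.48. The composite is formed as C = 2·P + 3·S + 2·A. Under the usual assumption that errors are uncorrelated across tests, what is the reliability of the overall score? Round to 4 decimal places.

0.7800

Var(C) = 2²·12.5² + 3²·5.9² + 2²·18.1² + 2·[6·12.5·5.9·0.41 + 4·12.5·18.1·0.09 + 6·5.9·18.1·0.48] = 2248.73 + 1140.86 = 3389.59.
Under uncorrelated errors the observed covariances equal the true-score covariances, so only the own-variance terms attenuate.
True-score variance = [2²·12.5²·0.87 + 3²·5.9²·0.72 + 2²·18.1²·0.56] + 1140.86 = 1503.17 + 1140.86 = 2644.03.
Reliability = 2644.03 / 3389.59 = 0.7800.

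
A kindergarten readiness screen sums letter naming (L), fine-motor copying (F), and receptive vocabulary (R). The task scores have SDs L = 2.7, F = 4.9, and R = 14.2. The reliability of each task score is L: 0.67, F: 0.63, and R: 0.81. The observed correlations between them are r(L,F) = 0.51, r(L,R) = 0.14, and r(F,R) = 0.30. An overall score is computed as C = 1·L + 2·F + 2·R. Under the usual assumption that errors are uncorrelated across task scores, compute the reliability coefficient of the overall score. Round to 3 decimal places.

0.830

Var(C) = 2.7² + 2²·4.9² + 2²·14.2² + 2·[2·2.7·4.9·0.51 + 2·2.7·14.2·0.14 + 4·4.9·14.2·0.30] = 909.89 + 215.452 = 1125.34.
Under uncorrelated errors the observed covariances equal the true-score covariances, so only the own-variance terms attenuate.
True-score variance = [2.7²·0.67 + 2²·4.9²·0.63 + 2²·14.2²·0.81] + 215.452 = 718.703 + 215.452 = 934.155.
Reliability = 934.155 / 1125.34 = 0.830.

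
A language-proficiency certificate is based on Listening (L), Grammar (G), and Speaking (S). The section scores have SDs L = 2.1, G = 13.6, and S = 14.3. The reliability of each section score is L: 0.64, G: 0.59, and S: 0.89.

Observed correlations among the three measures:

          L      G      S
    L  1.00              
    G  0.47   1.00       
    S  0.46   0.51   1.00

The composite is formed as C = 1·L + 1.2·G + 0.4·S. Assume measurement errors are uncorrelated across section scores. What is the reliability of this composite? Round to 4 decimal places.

0.7412

Var(C) = 2.1² + 1.2²·13.6² + 0.4²·14.3² + 2·[1.2·2.1·13.6·0.47 + 0.4·2.1·14.3·0.46 + 0.48·13.6·14.3·0.51] = 303.471 + 138.484 = 441.955.
Under uncorrelated errors the observed covariances equal the true-score covariances, so only the own-variance terms attenuate.
True-score variance = [2.1²·0.64 + 1.2²·13.6²·0.59 + 0.4²·14.3²·0.89] + 138.484 = 189.084 + 138.484 = 327.568.
Reliability = 327.568 / 441.955 = 0.7412.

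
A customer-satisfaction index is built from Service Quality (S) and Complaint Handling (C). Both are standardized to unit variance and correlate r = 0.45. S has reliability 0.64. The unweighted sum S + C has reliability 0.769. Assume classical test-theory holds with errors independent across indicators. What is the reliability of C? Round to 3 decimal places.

0.690

Var(S+C) = 2 + 2·0.45 = 2.900.
True-score variance = ρ_S + ρ_C + 2·0.45, so 0.769 = (0.64 + ρ_C + 0.90) / 2.900.
ρ_C = 0.769·2.900 − 0.64 − 0.90 = 0.690.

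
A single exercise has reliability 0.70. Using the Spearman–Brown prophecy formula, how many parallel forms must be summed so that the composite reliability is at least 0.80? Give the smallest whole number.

k ≥ ρ*(1−ρ₁)/(ρ₁(1−ρ*)) = 0.80·0.30 / (0.70·0.20) = 1.714.
Smallest integer k = 2.

2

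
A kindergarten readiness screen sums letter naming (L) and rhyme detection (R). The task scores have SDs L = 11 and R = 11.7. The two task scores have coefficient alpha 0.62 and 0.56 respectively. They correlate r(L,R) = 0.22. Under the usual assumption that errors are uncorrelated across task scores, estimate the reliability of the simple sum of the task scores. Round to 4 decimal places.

0.6623

Var(L+R) = 11² + 11.7² + 2·[11·11.7·0.22] = 257.89 + 56.628 = 314.518.
With uncorrelated errors the cross-covariances are all true-score covariance, so they carry over unchanged; only the diagonal terms shrink to ρᵢσᵢ².
True-score variance = [11²·0.62 + 11.7²·0.56] + 56.628 = 151.678 + 56.628 = 208.306.
Reliability = 208.306 / 314.518 = 0.6623.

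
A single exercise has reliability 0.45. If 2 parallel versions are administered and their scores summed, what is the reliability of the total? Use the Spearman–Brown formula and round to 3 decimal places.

0.621

ρ_k = kρ / (1 + (k−1)ρ) = 2·0.45 / (1 + 1·0.45) = 0.900 / 1.450 = 0.621.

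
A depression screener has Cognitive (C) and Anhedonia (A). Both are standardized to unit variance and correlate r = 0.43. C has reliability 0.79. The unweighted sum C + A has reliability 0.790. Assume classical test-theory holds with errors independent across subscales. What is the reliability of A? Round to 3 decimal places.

0.609

Var(C+A) = 2 + 2·0.43 = 2.860.
True-score variance = ρ_C + ρ_A + 2·0.43, so 0.790 = (0.79 + ρ_A + 0.86) / 2.860.
ρ_A = 0.790·2.860 − 0.79 − 0.86 = 0.609.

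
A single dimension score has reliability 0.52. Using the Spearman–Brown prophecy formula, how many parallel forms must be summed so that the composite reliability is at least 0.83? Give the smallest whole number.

5

k ≥ ρ*(1−ρ₁)/(ρ₁(1−ρ*)) = 0.83·0.48 / (0.52·0.17) = 4.507.
Smallest integer k = 5.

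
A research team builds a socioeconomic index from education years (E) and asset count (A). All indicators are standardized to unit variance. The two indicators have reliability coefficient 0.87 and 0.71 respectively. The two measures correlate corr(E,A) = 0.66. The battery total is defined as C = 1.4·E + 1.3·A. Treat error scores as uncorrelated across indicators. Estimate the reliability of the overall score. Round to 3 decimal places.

Var(C) = 1.4² + 1.3² + 2·[1.82·0.66] = 3.65 + 2.4024 = 6.0524.
With uncorrelated errors the cross-covariances are all true-score covariance, so they carry over unchanged; only the diagonal terms shrink to ρᵢσᵢ².
True-score variance = [1.4²·0.87 + 1.3²·0.71] + 2.4024 = 2.9051 + 2.4024 = 5.3075.
Reliability = 5.3075 / 6.0524 = 0.877.

0.877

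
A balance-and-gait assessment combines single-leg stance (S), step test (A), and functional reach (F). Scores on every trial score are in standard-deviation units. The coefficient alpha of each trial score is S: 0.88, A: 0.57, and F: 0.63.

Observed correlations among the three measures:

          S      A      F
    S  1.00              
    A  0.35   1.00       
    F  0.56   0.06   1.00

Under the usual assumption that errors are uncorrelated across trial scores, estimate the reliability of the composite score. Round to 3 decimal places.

0.814

Var(S+A+F) = 3 + 2·[0.35 + 0.56 + 0.06] = 3 + 1.94 = 4.94.
Under uncorrelated errors the observed covariances equal the true-score covariances, so only the own-variance terms attenuate.
True-score variance = [0.88 + 0.57 + 0.63] + 1.94 = 2.08 + 1.94 = 4.02.
Reliability = 4.02 / 4.94 = 0.814.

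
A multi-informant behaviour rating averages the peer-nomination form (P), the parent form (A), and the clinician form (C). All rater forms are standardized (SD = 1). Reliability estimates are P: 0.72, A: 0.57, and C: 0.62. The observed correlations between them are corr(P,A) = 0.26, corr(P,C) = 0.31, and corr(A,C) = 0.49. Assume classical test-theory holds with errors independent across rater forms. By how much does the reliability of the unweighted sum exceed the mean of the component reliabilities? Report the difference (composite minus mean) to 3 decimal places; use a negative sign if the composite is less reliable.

Var(sum) = 3 + 2.12 = 5.12; true-score variance = 1.91 + 2.12 = 4.03; composite reliability = 0.7871.
Mean component reliability = 0.6367.
Difference = 0.7871 − 0.6367 = 0.150.

0.150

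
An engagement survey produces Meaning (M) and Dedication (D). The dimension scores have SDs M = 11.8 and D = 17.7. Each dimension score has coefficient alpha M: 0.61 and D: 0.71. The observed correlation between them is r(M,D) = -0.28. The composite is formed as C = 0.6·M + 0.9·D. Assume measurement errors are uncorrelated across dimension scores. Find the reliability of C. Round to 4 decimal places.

Var(C) = 0.6²·11.8² + 0.9²·17.7² + 2·[0.54·11.8·17.7·(-0.28)] = 303.891 − 63.1593 = 240.732.
Because errors are independent across components, Cov(Tᵢ,Tⱼ) = Cov(Xᵢ,Xⱼ); the off-diagonal part of the true-score variance is the same as above.
True-score variance = [0.6²·11.8²·0.61 + 0.9²·17.7²·0.71] − 63.1593 = 210.75 − 63.1593 = 147.591.
Reliability = 147.591 / 240.732 = 0.6131.

0.6131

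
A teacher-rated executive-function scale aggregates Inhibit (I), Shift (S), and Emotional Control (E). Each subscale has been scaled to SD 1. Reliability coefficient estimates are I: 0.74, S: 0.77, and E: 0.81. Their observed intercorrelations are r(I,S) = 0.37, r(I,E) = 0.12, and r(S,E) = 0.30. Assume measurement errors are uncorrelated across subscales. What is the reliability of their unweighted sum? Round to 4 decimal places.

0.8515

Var(I+S+E) = 3 + 2·[0.37 + 0.12 + 0.30] = 3 + 1.58 = 4.58.
Because errors are independent across components, Cov(Tᵢ,Tⱼ) = Cov(Xᵢ,Xⱼ); the off-diagonal part of the true-score variance is the same as above.
True-score variance = [0.74 + 0.77 + 0.81] + 1.58 = 2.32 + 1.58 = 3.9.
Reliability = 3.9 / 4.58 = 0.8515.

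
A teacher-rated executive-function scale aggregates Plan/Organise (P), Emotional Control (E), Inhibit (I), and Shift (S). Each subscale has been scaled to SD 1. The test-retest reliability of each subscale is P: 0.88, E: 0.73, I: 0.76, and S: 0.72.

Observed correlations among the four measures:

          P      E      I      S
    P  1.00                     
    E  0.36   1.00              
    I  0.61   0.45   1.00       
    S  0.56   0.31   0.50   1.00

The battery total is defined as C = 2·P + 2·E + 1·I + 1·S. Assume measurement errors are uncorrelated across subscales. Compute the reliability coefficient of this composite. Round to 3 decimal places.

0.904

Var(C) = 2² + 2² + 1 + 1 + 2·[4·0.36 + 2·0.61 + 2·0.56 + 2·0.45 + 2·0.31 + 0.50] = 10 + 11.6 = 21.6.
Because errors are independent across components, Cov(Tᵢ,Tⱼ) = Cov(Xᵢ,Xⱼ); the off-diagonal part of the true-score variance is the same as above.
True-score variance = [2²·0.88 + 2²·0.73 + 0.76 + 0.72] + 11.6 = 7.92 + 11.6 = 19.52.
Reliability = 19.52 / 21.6 = 0.904.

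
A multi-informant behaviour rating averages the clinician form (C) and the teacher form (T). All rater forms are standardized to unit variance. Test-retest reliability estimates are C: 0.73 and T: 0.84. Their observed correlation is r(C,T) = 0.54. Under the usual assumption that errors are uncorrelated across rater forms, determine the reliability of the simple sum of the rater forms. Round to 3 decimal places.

0.860

Var(C+T) = 2 + 2·[0.54] = 2 + 1.08 = 3.08.
With uncorrelated errors the cross-covariances are all true-score covariance, so they carry over unchanged; only the diagonal terms shrink to ρᵢσᵢ².
True-score variance = [0.73 + 0.84] + 1.08 = 1.57 + 1.08 = 2.65.
Reliability = 2.65 / 3.08 = 0.860.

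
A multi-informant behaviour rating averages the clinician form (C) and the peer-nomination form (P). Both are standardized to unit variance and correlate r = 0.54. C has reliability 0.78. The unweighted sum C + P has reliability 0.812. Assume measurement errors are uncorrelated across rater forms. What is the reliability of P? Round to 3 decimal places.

Var(C+P) = 2 + 2·0.54 = 3.080.
True-score variance = ρ_C + ρ_P + 2·0.54, so 0.812 = (0.78 + ρ_P + 1.08) / 3.080.
ρ_P = 0.812·3.080 − 0.78 − 1.08 = 0.641.

0.641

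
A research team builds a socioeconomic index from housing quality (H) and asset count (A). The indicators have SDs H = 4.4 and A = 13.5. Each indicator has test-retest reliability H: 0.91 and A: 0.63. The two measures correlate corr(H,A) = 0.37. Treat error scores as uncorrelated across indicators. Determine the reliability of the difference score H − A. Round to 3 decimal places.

Var(H−A) = 4.4² + 13.5² − 2·4.4·13.5·0.37 = 201.61 − 43.956 = 157.654.
Because errors are independent across components, Cov(Tᵢ,Tⱼ) = Cov(Xᵢ,Xⱼ); the off-diagonal part of the true-score variance is the same as above.
True-score variance = [4.4²·0.91 + 13.5²·0.63] − 43.956 = 132.435 − 43.956 = 88.4791.
Reliability = 88.4791 / 157.654 = 0.561.

0.561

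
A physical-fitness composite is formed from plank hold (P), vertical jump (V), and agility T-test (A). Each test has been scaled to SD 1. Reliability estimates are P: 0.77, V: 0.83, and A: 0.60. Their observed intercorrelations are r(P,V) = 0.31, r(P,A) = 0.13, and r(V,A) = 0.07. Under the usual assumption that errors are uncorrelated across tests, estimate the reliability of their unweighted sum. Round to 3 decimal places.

Var(P+V+A) = 3 + 2·[0.31 + 0.13 + 0.07] = 3 + 1.02 = 4.02.
With uncorrelated errors the cross-covariances are all true-score covariance, so they carry over unchanged; only the diagonal terms shrink to ρᵢσᵢ².
True-score variance = [0.77 + 0.83 + 0.60] + 1.02 = 2.2 + 1.02 = 3.22.
Reliability = 3.22 / 4.02 = 0.801.

0.801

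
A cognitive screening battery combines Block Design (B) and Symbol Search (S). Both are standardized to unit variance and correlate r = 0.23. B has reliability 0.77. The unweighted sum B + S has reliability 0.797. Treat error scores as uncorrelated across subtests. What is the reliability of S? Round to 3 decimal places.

0.731

Var(B+S) = 2 + 2·0.23 = 2.460.
True-score variance = ρ_B + ρ_S + 2·0.23, so 0.797 = (0.77 + ρ_S + 0.46) / 2.460.
ρ_S = 0.797·2.460 − 0.77 − 0.46 = 0.731.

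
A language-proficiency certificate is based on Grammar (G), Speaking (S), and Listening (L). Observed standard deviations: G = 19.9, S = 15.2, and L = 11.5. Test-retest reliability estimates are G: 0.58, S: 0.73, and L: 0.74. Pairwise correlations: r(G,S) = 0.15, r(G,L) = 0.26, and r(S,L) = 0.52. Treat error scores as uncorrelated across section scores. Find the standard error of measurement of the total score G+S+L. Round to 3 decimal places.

Var(total) = 759.3 + 391.538 = 1150.84.
True-score variance = 496.21 + 391.538 = 887.748, so reliability = 0.7714.
Error variance = 1150.84 − 887.748 = 263.09; SEM = √263.09 = 16.220.

16.220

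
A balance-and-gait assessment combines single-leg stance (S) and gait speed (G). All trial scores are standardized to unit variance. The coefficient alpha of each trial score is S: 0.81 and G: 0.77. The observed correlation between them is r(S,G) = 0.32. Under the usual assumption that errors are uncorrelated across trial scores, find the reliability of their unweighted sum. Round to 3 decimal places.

Var(S+G) = 2 + 2·[0.32] = 2 + 0.64 = 2.64.
Because errors are independent across components, Cov(Tᵢ,Tⱼ) = Cov(Xᵢ,Xⱼ); the off-diagonal part of the true-score variance is the same as above.
True-score variance = [0.81 + 0.77] + 0.64 = 1.58 + 0.64 = 2.22.
Reliability = 2.22 / 2.64 = 0.841.

0.841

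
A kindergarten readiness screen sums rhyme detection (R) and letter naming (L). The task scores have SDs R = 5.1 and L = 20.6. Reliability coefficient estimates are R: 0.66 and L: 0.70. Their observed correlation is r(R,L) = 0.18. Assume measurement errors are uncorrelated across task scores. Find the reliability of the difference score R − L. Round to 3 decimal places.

0.670

Var(R−L) = 5.1² + 20.6² − 2·5.1·20.6·0.18 = 450.37 − 37.8216 = 412.548.
Under uncorrelated errors the observed covariances equal the true-score covariances, so only the own-variance terms attenuate.
True-score variance = [5.1²·0.66 + 20.6²·0.70] − 37.8216 = 314.219 − 37.8216 = 276.397.
Reliability = 276.397 / 412.548 = 0.670.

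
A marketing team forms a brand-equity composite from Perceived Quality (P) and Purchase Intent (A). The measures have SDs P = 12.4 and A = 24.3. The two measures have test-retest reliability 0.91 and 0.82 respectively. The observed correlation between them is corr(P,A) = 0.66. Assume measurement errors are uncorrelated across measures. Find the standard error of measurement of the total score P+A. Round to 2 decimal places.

10.96

Var(total) = 744.25 + 397.742 = 1141.99.
True-score variance = 624.123 + 397.742 = 1021.87, so reliability = 0.8948.
Error variance = 1141.99 − 1021.87 = 120.127; SEM = √120.127 = 10.96.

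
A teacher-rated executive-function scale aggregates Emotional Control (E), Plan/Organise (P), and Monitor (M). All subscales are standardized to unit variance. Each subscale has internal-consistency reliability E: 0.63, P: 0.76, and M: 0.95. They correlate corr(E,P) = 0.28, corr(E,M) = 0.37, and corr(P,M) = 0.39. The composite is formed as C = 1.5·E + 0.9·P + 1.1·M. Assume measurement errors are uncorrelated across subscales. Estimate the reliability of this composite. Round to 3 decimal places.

Var(C) = 1.5² + 0.9² + 1.1² + 2·[1.35·0.28 + 1.65·0.37 + 0.99·0.39] = 4.27 + 2.7492 = 7.0192.
Because errors are independent across components, Cov(Tᵢ,Tⱼ) = Cov(Xᵢ,Xⱼ); the off-diagonal part of the true-score variance is the same as above.
True-score variance = [1.5²·0.63 + 0.9²·0.76 + 1.1²·0.95] + 2.7492 = 3.1826 + 2.7492 = 5.9318.
Reliability = 5.9318 / 7.0192 = 0.845.

0.845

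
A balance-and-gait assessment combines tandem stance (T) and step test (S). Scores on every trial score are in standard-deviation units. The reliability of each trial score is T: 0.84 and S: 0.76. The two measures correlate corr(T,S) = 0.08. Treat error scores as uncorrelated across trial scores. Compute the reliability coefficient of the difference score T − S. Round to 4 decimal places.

Var(T−S) = 1 + 1 − 2·0.08 = 2 − 0.16 = 1.84.
Under uncorrelated errors the observed covariances equal the true-score covariances, so only the own-variance terms attenuate.
True-score variance = [0.84 + 0.76] − 0.16 = 1.6 − 0.16 = 1.44.
Reliability = 1.44 / 1.84 = 0.7826.

0.7826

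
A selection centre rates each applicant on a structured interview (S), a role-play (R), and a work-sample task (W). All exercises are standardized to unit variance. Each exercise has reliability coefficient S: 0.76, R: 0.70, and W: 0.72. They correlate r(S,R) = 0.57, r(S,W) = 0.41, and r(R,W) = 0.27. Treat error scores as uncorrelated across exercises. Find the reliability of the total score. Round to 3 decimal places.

Var(S+R+W) = 3 + 2·[0.57 + 0.41 + 0.27] = 3 + 2.5 = 5.5.
Under uncorrelated errors the observed covariances equal the true-score covariances, so only the own-variance terms attenuate.
True-score variance = [0.76 + 0.70 + 0.72] + 2.5 = 2.18 + 2.5 = 4.68.
Reliability = 4.68 / 5.5 = 0.851.

0.851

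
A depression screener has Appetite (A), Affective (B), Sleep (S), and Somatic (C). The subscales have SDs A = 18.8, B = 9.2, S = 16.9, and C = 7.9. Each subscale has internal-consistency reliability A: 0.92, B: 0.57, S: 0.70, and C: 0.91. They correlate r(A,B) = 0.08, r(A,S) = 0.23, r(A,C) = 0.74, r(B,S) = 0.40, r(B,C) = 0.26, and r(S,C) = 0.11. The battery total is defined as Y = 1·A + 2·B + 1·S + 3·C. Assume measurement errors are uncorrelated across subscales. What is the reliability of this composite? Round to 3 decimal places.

0.895

Var(Y) = 18.8² + 2²·9.2² + 16.9² + 3²·7.9² + 2·[2·18.8·9.2·0.08 + 18.8·16.9·0.23 + 3·18.8·7.9·0.74 + 2·9.2·16.9·0.40 + 6·9.2·7.9·0.26 + 3·16.9·7.9·0.11] = 1539.3 + 1424.57 = 2963.87.
Under uncorrelated errors the observed covariances equal the true-score covariances, so only the own-variance terms attenuate.
True-score variance = [18.8²·0.92 + 2²·9.2²·0.57 + 16.9²·0.70 + 3²·7.9²·0.91] + 1424.57 = 1229.21 + 1424.57 = 2653.78.
Reliability = 2653.78 / 2963.87 = 0.895.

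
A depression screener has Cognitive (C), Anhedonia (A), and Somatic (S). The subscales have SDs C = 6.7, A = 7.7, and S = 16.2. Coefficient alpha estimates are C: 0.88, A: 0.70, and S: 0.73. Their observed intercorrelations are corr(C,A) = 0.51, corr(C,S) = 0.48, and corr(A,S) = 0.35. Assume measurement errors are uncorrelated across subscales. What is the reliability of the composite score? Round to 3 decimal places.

0.846

Var(C+A+S) = 6.7² + 7.7² + 16.2² + 2·[6.7·7.7·0.51 + 6.7·16.2·0.48 + 7.7·16.2·0.35] = 366.62 + 244.138 = 610.758.
Under uncorrelated errors the observed covariances equal the true-score covariances, so only the own-variance terms attenuate.
True-score variance = [6.7²·0.88 + 7.7²·0.70 + 16.2²·0.73] + 244.138 = 272.587 + 244.138 = 516.726.
Reliability = 516.726 / 610.758 = 0.846.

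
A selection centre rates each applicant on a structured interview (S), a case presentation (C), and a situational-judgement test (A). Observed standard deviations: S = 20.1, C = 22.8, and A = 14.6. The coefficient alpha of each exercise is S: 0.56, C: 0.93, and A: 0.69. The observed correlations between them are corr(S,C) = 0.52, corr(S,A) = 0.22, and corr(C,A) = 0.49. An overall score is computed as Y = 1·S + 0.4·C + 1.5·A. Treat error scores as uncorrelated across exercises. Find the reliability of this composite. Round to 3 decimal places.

0.785

Var(Y) = 20.1² + 0.4²·22.8² + 1.5²·14.6² + 2·[0.4·20.1·22.8·0.52 + 1.5·20.1·14.6·0.22 + 0.6·22.8·14.6·0.49] = 966.794 + 580.062 = 1546.86.
Under uncorrelated errors the observed covariances equal the true-score covariances, so only the own-variance terms attenuate.
True-score variance = [20.1²·0.56 + 0.4²·22.8²·0.93 + 1.5²·14.6²·0.69] + 580.062 = 634.529 + 580.062 = 1214.59.
Reliability = 1214.59 / 1546.86 = 0.785.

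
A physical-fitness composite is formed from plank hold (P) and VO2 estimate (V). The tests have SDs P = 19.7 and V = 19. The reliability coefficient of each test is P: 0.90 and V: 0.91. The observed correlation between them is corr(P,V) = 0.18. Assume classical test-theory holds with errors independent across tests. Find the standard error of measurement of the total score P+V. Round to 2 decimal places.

Var(total) = 749.09 + 134.748 = 883.838.
True-score variance = 677.791 + 134.748 = 812.539, so reliability = 0.9193.
Error variance = 883.838 − 812.539 = 71.299; SEM = √71.299 = 8.44.

8.44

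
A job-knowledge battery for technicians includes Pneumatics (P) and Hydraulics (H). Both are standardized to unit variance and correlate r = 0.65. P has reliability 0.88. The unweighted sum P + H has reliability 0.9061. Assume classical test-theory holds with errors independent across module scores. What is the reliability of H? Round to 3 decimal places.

0.810

Var(P+H) = 2 + 2·0.65 = 3.300.
True-score variance = ρ_P + ρ_H + 2·0.65, so 0.9061 = (0.88 + ρ_H + 1.30) / 3.300.
ρ_H = 0.9061·3.300 − 0.88 − 1.30 = 0.810.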